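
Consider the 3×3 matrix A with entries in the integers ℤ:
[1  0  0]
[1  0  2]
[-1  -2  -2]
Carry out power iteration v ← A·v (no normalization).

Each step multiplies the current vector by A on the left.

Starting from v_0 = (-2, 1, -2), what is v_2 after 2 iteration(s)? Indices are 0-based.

v_0 = (-2, 1, -2).
v_1 = A·v_0 = (-2, -6, 4).
v_2 = A·v_1 = (-2, 6, 6).

v_2 = (-2, 6, 6)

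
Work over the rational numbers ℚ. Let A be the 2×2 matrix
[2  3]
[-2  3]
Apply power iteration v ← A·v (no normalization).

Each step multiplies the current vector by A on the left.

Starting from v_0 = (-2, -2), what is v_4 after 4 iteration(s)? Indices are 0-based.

v_0 = (-2, -2).
v_1 = A·v_0 = (-10, -2).
v_2 = A·v_1 = (-26, 14).
v_3 = A·v_2 = (-10, 94).
v_4 = A·v_3 = (262, 302).

v_4 = (262, 302)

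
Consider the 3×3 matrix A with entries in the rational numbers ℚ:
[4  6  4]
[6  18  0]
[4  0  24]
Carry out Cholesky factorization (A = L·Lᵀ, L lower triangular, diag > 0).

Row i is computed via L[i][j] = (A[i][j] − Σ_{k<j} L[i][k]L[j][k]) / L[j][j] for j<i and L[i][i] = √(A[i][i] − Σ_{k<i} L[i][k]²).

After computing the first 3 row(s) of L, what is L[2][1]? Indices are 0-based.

Step 1: L[0][0] = √(4) = 2.
  L[1][0] = (6) / L[0][0] = 3.
Step 2: L[1][1] = √(9) = 3.
  L[2][0] = (4) / L[0][0] = 2.
  L[2][1] = (-6) / L[1][1] = -2.
Step 3: L[2][2] = √(16) = 4.

L[2][1] = -2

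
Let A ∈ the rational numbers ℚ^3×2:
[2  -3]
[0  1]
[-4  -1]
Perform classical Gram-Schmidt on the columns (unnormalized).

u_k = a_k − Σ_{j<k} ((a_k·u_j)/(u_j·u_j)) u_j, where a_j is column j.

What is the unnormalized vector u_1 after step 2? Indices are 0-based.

Step 1: u_0 = a_0 = (2, 0, -4).
Step 2: u_1 = a_1 − (-1/10)·u_0 = (-14/5, 1, -7/5).

u_1 = (-14/5, 1, -7/5)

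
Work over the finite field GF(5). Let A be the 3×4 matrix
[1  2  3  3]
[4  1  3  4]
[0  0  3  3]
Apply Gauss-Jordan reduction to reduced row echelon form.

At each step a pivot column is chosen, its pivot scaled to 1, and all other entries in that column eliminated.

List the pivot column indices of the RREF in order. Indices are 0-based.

step 1: normalize row 0 (÷1) = (1, 2, 3, 3)
  row 1: subtract 4×row0 = (0, 3, 1, 2)
step 2: normalize row 1 (÷3) = (0, 1, 2, 4)
  row 0: subtract 2×row1 = (1, 0, 4, 0)
step 3: normalize row 2 (÷3) = (0, 0, 1, 1)
  row 0: subtract 4×row2 = (1, 0, 0, 1)
  row 1: subtract 2×row2 = (0, 1, 0, 2)

pivot columns: 0, 1, 2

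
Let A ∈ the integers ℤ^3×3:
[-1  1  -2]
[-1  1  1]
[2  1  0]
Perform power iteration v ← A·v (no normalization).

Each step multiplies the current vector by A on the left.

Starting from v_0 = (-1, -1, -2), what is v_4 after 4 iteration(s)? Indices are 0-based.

v_4 = (36, 9, -45)

v_0 = (-1, -1, -2).
v_1 = A·v_0 = (4, -2, -3).
v_2 = A·v_1 = (0, -9, 6).
v_3 = A·v_2 = (-21, -3, -9).
v_4 = A·v_3 = (36, 9, -45).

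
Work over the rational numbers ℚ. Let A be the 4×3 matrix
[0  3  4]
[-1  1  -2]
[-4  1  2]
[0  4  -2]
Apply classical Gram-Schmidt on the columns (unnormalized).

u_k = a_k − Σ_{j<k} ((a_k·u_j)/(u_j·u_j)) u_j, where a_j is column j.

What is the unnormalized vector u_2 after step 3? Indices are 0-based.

u_2 = (811/217, -524/217, 131/217, -510/217)

Step 1: u_0 = a_0 = (0, -1, -4, 0).
Step 2: u_1 = a_1 − (-5/17)·u_0 = (3, 12/17, -3/17, 4).
Step 3: u_2 = a_2 − (-6/17)·u_0 − (19/217)·u_1 = (811/217, -524/217, 131/217, -510/217).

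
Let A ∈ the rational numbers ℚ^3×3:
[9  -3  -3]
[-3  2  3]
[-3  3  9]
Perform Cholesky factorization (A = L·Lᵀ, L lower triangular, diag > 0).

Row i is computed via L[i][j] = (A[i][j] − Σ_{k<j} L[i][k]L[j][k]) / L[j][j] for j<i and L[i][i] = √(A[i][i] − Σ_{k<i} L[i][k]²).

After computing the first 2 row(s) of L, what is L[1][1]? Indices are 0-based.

L[1][1] = 1

Step 1: L[0][0] = √(9) = 3.
  L[1][0] = (-3) / L[0][0] = -1.
Step 2: L[1][1] = √(1) = 1.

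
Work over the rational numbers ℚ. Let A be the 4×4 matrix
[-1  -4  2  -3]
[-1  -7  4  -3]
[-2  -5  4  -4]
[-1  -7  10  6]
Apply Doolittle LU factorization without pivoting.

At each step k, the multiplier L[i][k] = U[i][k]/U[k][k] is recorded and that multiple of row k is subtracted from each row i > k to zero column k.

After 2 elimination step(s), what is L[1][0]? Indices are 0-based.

L[1][0] = 1

Step 1: pivot at (0,0) is -1.
  row1 ← row1 − (1)·row0  ⇒  L[1][0]=1, U row1=(0, -3, 2, 0)
  row2 ← row2 − (2)·row0  ⇒  L[2][0]=2, U row2=(0, 3, 0, 2)
  row3 ← row3 − (1)·row0  ⇒  L[3][0]=1, U row3=(0, -3, 8, 9)
Step 2: pivot at (1,1) is -3.
  row2 ← row2 − (-1)·row1  ⇒  L[2][1]=-1, U row2=(0, 0, 2, 2)
  row3 ← row3 − (1)·row1  ⇒  L[3][1]=1, U row3=(0, 0, 6, 9)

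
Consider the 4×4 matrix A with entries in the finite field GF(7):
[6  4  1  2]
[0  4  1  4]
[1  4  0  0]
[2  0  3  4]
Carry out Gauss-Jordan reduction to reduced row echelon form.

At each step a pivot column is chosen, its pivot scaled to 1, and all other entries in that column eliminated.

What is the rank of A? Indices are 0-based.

step 1: normalize row 0 (÷6) = (1, 3, 6, 5)
  row 2: subtract 1×row0 = (0, 1, 1, 2)
  row 3: subtract 2×row0 = (0, 1, 5, 1)
step 2: normalize row 1 (÷4) = (0, 1, 2, 1)
  row 0: subtract 3×row1 = (1, 0, 0, 2)
  row 2: subtract 1×row1 = (0, 0, 6, 1)
  row 3: subtract 1×row1 = (0, 0, 3, 0)
step 3: normalize row 2 (÷6) = (0, 0, 1, 6)
  row 1: subtract 2×row2 = (0, 1, 0, 3)
  row 3: subtract 3×row2 = (0, 0, 0, 3)
step 4: normalize row 3 (÷3) = (0, 0, 0, 1)
  row 0: subtract 2×row3 = (1, 0, 0, 0)
  row 1: subtract 3×row3 = (0, 1, 0, 0)
  row 2: subtract 6×row3 = (0, 0, 1, 0)

rank = 4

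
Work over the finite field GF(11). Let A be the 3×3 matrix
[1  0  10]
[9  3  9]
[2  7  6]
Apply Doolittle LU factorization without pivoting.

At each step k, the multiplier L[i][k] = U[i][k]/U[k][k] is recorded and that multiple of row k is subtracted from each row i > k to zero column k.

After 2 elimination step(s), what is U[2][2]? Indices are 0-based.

[col 0] pivot 1
  R1 -= 9*R0 → (0, 3, 7)  (L[1][0] := 9)
  R2 -= 2*R0 → (0, 7, 8)  (L[2][0] := 2)
[col 1] pivot 3
  R2 -= 6*R1 → (0, 0, 10)  (L[2][1] := 6)

U[2][2] = 10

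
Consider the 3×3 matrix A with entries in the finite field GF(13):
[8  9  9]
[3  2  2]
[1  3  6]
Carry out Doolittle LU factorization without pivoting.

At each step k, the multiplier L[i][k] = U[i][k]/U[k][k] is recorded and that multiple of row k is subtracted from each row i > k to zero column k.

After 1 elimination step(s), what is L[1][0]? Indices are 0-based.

L[1][0] = 2

k=0: U[0][0]=8
  eliminate (1,0): mult=2, new row 1: (0, 10, 10); set L[1][0]=2
  eliminate (2,0): mult=5, new row 2: (0, 10, 0); set L[2][0]=5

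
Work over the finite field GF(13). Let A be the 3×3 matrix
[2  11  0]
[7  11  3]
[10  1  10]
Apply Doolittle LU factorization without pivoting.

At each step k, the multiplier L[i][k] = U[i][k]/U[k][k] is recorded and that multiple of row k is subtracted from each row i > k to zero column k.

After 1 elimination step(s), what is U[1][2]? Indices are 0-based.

U[1][2] = 3

[col 0] pivot 2
  R1 -= 10*R0 → (0, 5, 3)  (L[1][0] := 10)
  R2 -= 5*R0 → (0, 11, 10)  (L[2][0] := 5)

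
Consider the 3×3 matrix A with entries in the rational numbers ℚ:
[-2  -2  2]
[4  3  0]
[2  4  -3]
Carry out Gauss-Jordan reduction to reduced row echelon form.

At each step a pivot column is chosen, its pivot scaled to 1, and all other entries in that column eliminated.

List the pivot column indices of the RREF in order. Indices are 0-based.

pivot(0,0)=-2: scale R0 → (1, 1, -1)
  clear (1,0): R1 −= (4)R0 → (0, -1, 4)
  clear (2,0): R2 −= (2)R0 → (0, 2, -1)
pivot(1,1)=-1: scale R1 → (0, 1, -4)
  clear (0,1): R0 −= (1)R1 → (1, 0, 3)
  clear (2,1): R2 −= (2)R1 → (0, 0, 7)
pivot(2,2)=7: scale R2 → (0, 0, 1)
  clear (0,2): R0 −= (3)R2 → (1, 0, 0)
  clear (1,2): R1 −= (-4)R2 → (0, 1, 0)

pivot columns: 0, 1, 2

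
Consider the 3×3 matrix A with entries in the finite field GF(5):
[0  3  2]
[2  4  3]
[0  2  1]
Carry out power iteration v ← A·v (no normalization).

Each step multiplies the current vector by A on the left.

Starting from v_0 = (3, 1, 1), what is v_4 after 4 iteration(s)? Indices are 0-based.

v_0 = (3, 1, 1).
v_1 = A·v_0 = (0, 3, 3).
v_2 = A·v_1 = (0, 1, 4).
v_3 = A·v_2 = (1, 1, 1).
v_4 = A·v_3 = (0, 4, 3).

v_4 = (0, 4, 3)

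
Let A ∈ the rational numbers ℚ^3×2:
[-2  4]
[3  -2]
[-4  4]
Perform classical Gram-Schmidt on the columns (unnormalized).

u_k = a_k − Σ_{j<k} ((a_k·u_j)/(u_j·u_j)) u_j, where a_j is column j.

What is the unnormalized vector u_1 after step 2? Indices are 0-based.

u_1 = (56/29, 32/29, -4/29)

Step 1: u_0 = a_0 = (-2, 3, -4).
Step 2: u_1 = a_1 − (-30/29)·u_0 = (56/29, 32/29, -4/29).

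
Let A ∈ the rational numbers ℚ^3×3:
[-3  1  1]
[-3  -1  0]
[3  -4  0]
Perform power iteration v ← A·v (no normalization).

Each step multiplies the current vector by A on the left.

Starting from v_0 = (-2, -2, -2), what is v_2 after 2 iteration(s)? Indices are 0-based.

v_2 = (4, -14, -26)

v_0 = (-2, -2, -2).
v_1 = A·v_0 = (2, 8, 2).
v_2 = A·v_1 = (4, -14, -26).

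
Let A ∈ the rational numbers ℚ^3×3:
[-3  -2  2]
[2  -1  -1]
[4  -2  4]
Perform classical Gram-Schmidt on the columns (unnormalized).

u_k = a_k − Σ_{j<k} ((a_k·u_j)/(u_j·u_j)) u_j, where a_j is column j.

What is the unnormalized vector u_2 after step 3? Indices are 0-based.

Step 1: u_0 = a_0 = (-3, 2, 4).
Step 2: u_1 = a_1 − (-4/29)·u_0 = (-70/29, -21/29, -42/29).
Step 3: u_2 = a_2 − (8/29)·u_0 − (-41/35)·u_1 = (0, -12/5, 6/5).

u_2 = (0, -12/5, 6/5)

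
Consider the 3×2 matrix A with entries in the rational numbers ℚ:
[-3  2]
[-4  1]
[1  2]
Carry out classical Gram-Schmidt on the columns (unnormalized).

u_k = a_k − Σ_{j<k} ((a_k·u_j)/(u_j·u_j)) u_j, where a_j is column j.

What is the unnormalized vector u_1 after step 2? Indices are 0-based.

Step 1: u_0 = a_0 = (-3, -4, 1).
Step 2: u_1 = a_1 − (-4/13)·u_0 = (14/13, -3/13, 30/13).

u_1 = (14/13, -3/13, 30/13)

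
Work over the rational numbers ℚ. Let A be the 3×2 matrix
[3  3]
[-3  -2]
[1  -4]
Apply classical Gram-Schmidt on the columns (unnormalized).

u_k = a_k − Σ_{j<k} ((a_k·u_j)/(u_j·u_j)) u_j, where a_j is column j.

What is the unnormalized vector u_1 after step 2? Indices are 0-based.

Step 1: u_0 = a_0 = (3, -3, 1).
Step 2: u_1 = a_1 − (11/19)·u_0 = (24/19, -5/19, -87/19).

u_1 = (24/19, -5/19, -87/19)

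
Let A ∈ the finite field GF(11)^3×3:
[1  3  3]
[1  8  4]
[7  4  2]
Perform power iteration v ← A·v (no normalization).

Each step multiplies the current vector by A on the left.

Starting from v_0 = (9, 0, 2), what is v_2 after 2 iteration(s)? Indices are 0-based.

v_0 = (9, 0, 2).
v_1 = A·v_0 = (4, 6, 1).
v_2 = A·v_1 = (3, 1, 10).

v_2 = (3, 1, 10)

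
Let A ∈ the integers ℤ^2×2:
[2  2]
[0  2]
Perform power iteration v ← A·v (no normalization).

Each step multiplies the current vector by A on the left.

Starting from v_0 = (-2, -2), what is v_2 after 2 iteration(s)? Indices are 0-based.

v_0 = (-2, -2).
v_1 = A·v_0 = (-8, -4).
v_2 = A·v_1 = (-24, -8).

v_2 = (-24, -8)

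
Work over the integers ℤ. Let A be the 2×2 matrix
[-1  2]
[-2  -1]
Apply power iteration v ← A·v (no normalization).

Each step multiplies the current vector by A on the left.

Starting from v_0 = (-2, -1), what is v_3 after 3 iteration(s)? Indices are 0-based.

v_3 = (-20, -15)

v_0 = (-2, -1).
v_1 = A·v_0 = (0, 5).
v_2 = A·v_1 = (10, -5).
v_3 = A·v_2 = (-20, -15).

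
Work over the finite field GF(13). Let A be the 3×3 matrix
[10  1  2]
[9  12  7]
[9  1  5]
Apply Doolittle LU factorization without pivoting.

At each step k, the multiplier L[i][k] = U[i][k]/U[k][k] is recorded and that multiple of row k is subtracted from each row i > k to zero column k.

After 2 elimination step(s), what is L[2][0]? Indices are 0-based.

[col 0] pivot 10
  R1 -= 10*R0 → (0, 2, 0)  (L[1][0] := 10)
  R2 -= 10*R0 → (0, 4, 11)  (L[2][0] := 10)
[col 1] pivot 2
  R2 -= 2*R1 → (0, 0, 11)  (L[2][1] := 2)

L[2][0] = 10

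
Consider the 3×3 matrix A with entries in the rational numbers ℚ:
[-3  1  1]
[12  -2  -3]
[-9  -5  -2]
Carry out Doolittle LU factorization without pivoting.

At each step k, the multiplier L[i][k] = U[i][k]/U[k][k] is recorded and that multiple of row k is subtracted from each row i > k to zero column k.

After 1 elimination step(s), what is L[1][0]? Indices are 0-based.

L[1][0] = -4

[col 0] pivot -3
  R1 -= -4*R0 → (0, 2, 1)  (L[1][0] := -4)
  R2 -= 3*R0 → (0, -8, -5)  (L[2][0] := 3)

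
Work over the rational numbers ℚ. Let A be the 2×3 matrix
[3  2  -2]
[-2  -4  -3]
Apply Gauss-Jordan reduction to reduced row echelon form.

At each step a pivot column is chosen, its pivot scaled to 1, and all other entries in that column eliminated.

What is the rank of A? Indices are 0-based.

rank = 2

pivot(0,0)=3: scale R0 → (1, 2/3, -2/3)
  clear (1,0): R1 −= (-2)R0 → (0, -8/3, -13/3)
pivot(1,1)=-8/3: scale R1 → (0, 1, 13/8)
  clear (0,1): R0 −= (2/3)R1 → (1, 0, -7/4)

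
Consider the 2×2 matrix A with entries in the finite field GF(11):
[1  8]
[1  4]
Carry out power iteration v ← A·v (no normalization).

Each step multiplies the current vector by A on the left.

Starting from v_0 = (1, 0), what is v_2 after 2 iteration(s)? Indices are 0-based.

v_2 = (9, 5)

v_0 = (1, 0).
v_1 = A·v_0 = (1, 1).
v_2 = A·v_1 = (9, 5).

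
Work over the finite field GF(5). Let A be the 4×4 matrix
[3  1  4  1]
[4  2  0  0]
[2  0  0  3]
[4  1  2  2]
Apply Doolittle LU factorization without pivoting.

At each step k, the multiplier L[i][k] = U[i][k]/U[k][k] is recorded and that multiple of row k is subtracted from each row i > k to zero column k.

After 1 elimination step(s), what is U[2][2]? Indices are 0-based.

k=0: U[0][0]=3
  eliminate (1,0): mult=3, new row 1: (0, 4, 3, 2); set L[1][0]=3
  eliminate (2,0): mult=4, new row 2: (0, 1, 4, 4); set L[2][0]=4
  eliminate (3,0): mult=3, new row 3: (0, 3, 0, 4); set L[3][0]=3

U[2][2] = 4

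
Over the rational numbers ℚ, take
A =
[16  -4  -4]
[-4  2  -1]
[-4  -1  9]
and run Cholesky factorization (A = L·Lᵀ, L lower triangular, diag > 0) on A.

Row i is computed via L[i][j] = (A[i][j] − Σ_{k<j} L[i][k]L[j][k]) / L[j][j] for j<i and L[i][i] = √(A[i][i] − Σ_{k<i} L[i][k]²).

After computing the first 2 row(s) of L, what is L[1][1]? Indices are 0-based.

L[1][1] = 1

Step 1: L[0][0] = √(16) = 4.
  L[1][0] = (-4) / L[0][0] = -1.
Step 2: L[1][1] = √(1) = 1.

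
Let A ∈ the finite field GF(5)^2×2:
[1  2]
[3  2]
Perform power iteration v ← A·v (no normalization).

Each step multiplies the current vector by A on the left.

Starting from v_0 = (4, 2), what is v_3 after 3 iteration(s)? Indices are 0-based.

v_0 = (4, 2).
v_1 = A·v_0 = (3, 1).
v_2 = A·v_1 = (0, 1).
v_3 = A·v_2 = (2, 2).

v_3 = (2, 2)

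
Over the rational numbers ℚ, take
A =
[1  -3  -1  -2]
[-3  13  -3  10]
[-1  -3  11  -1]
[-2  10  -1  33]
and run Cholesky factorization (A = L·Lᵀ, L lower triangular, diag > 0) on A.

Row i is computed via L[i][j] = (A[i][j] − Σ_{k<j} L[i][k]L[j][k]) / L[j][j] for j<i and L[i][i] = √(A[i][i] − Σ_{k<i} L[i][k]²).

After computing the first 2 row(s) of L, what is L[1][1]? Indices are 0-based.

L[1][1] = 2

Step 1: L[0][0] = √(1) = 1.
  L[1][0] = (-3) / L[0][0] = -3.
Step 2: L[1][1] = √(4) = 2.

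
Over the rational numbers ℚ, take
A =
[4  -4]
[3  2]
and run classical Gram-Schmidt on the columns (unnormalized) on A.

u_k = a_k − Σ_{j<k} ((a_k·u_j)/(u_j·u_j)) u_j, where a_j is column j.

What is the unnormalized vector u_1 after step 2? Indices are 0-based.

Step 1: u_0 = a_0 = (4, 3).
Step 2: u_1 = a_1 − (-2/5)·u_0 = (-12/5, 16/5).

u_1 = (-12/5, 16/5)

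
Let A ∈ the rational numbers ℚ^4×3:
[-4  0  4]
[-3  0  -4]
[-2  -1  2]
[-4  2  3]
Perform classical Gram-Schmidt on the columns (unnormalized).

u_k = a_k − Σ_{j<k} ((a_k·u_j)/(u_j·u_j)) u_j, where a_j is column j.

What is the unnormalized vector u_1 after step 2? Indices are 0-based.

u_1 = (-8/15, -2/5, -19/15, 22/15)

Step 1: u_0 = a_0 = (-4, -3, -2, -4).
Step 2: u_1 = a_1 − (-2/15)·u_0 = (-8/15, -2/5, -19/15, 22/15).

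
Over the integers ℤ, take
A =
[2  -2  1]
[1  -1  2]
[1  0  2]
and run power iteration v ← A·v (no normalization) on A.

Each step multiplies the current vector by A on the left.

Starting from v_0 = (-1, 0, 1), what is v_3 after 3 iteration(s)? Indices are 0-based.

v_0 = (-1, 0, 1).
v_1 = A·v_0 = (-1, 1, 1).
v_2 = A·v_1 = (-3, 0, 1).
v_3 = A·v_2 = (-5, -1, -1).

v_3 = (-5, -1, -1)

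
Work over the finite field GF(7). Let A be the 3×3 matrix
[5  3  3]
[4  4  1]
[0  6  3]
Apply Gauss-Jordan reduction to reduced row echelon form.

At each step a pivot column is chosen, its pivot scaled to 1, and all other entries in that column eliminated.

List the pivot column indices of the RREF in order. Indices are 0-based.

pivot columns: 0, 1, 2

pivot(0,0)=5: scale R0 → (1, 2, 2)
  clear (1,0): R1 −= (4)R0 → (0, 3, 0)
pivot(1,1)=3: scale R1 → (0, 1, 0)
  clear (0,1): R0 −= (2)R1 → (1, 0, 2)
  clear (2,1): R2 −= (6)R1 → (0, 0, 3)
pivot(2,2)=3: scale R2 → (0, 0, 1)
  clear (0,2): R0 −= (2)R2 → (1, 0, 0)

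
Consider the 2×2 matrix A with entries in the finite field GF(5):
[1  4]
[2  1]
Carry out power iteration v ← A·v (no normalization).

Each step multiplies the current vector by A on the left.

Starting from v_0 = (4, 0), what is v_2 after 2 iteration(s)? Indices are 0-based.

v_0 = (4, 0).
v_1 = A·v_0 = (4, 3).
v_2 = A·v_1 = (1, 1).

v_2 = (1, 1)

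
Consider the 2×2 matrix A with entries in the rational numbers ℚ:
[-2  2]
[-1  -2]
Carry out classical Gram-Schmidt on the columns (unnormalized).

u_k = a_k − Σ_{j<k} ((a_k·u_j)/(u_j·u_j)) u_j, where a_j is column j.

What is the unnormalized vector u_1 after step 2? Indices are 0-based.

u_1 = (6/5, -12/5)

Step 1: u_0 = a_0 = (-2, -1).
Step 2: u_1 = a_1 − (-2/5)·u_0 = (6/5, -12/5).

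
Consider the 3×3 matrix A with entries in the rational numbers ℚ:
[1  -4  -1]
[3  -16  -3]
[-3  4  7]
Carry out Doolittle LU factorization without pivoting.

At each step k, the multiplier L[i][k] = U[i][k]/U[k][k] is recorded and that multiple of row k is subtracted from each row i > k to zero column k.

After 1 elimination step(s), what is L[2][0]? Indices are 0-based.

[col 0] pivot 1
  R1 -= 3*R0 → (0, -4, 0)  (L[1][0] := 3)
  R2 -= -3*R0 → (0, -8, 4)  (L[2][0] := -3)

L[2][0] = -3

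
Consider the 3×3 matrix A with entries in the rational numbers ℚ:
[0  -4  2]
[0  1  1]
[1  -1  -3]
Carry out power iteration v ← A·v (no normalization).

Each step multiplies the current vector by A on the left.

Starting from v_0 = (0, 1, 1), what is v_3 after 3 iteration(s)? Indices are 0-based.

v_3 = (24, 6, -38)

v_0 = (0, 1, 1).
v_1 = A·v_0 = (-2, 2, -4).
v_2 = A·v_1 = (-16, -2, 8).
v_3 = A·v_2 = (24, 6, -38).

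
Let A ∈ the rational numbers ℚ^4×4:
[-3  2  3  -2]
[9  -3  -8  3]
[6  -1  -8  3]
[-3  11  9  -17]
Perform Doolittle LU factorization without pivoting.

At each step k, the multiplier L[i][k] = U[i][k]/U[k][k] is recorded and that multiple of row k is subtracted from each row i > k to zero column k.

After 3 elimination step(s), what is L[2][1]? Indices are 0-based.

k=0: U[0][0]=-3
  eliminate (1,0): mult=-3, new row 1: (0, 3, 1, -3); set L[1][0]=-3
  eliminate (2,0): mult=-2, new row 2: (0, 3, -2, -1); set L[2][0]=-2
  eliminate (3,0): mult=1, new row 3: (0, 9, 6, -15); set L[3][0]=1
k=1: U[1][1]=3
  eliminate (2,1): mult=1, new row 2: (0, 0, -3, 2); set L[2][1]=1
  eliminate (3,1): mult=3, new row 3: (0, 0, 3, -6); set L[3][1]=3
k=2: U[2][2]=-3
  eliminate (3,2): mult=-1, new row 3: (0, 0, 0, -4); set L[3][2]=-1

L[2][1] = 1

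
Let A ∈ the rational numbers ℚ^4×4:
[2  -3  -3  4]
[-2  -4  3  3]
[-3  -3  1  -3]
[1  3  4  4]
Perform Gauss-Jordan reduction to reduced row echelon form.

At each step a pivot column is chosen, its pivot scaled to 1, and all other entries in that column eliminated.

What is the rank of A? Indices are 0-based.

rank = 4

pivot(0,0)=2: scale R0 → (1, -3/2, -3/2, 2)
  clear (1,0): R1 −= (-2)R0 → (0, -7, 0, 7)
  clear (2,0): R2 −= (-3)R0 → (0, -15/2, -7/2, 3)
  clear (3,0): R3 −= (1)R0 → (0, 9/2, 11/2, 2)
pivot(1,1)=-7: scale R1 → (0, 1, 0, -1)
  clear (0,1): R0 −= (-3/2)R1 → (1, 0, -3/2, 1/2)
  clear (2,1): R2 −= (-15/2)R1 → (0, 0, -7/2, -9/2)
  clear (3,1): R3 −= (9/2)R1 → (0, 0, 11/2, 13/2)
pivot(2,2)=-7/2: scale R2 → (0, 0, 1, 9/7)
  clear (0,2): R0 −= (-3/2)R2 → (1, 0, 0, 17/7)
  clear (3,2): R3 −= (11/2)R2 → (0, 0, 0, -4/7)
pivot(3,3)=-4/7: scale R3 → (0, 0, 0, 1)
  clear (0,3): R0 −= (17/7)R3 → (1, 0, 0, 0)
  clear (1,3): R1 −= (-1)R3 → (0, 1, 0, 0)
  clear (2,3): R2 −= (9/7)R3 → (0, 0, 1, 0)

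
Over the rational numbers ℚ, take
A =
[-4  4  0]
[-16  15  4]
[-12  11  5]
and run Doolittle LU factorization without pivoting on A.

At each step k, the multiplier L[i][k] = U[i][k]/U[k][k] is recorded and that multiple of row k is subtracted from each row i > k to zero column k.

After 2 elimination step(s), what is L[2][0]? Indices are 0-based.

L[2][0] = 3

k=0: U[0][0]=-4
  eliminate (1,0): mult=4, new row 1: (0, -1, 4); set L[1][0]=4
  eliminate (2,0): mult=3, new row 2: (0, -1, 5); set L[2][0]=3
k=1: U[1][1]=-1
  eliminate (2,1): mult=1, new row 2: (0, 0, 1); set L[2][1]=1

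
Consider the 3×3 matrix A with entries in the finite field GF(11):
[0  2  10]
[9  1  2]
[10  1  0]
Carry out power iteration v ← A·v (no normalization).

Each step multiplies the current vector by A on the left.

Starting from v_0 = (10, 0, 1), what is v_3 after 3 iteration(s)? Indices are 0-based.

v_3 = (0, 4, 1)

v_0 = (10, 0, 1).
v_1 = A·v_0 = (10, 4, 1).
v_2 = A·v_1 = (7, 8, 5).
v_3 = A·v_2 = (0, 4, 1).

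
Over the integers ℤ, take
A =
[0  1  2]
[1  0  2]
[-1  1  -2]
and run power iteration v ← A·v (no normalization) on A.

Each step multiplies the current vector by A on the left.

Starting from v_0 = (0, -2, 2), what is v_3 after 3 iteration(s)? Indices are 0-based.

v_0 = (0, -2, 2).
v_1 = A·v_0 = (2, 4, -6).
v_2 = A·v_1 = (-8, -10, 14).
v_3 = A·v_2 = (18, 20, -30).

v_3 = (18, 20, -30)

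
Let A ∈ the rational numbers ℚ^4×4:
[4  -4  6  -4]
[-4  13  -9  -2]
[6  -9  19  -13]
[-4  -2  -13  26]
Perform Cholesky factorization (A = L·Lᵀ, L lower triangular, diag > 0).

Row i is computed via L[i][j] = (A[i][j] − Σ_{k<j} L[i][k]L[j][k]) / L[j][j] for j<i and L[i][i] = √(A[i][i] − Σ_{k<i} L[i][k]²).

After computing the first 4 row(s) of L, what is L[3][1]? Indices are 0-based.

Step 1: L[0][0] = √(4) = 2.
  L[1][0] = (-4) / L[0][0] = -2.
Step 2: L[1][1] = √(9) = 3.
  L[2][0] = (6) / L[0][0] = 3.
  L[2][1] = (-3) / L[1][1] = -1.
Step 3: L[2][2] = √(9) = 3.
  L[3][0] = (-4) / L[0][0] = -2.
  L[3][1] = (-6) / L[1][1] = -2.
  L[3][2] = (-9) / L[2][2] = -3.
Step 4: L[3][3] = √(9) = 3.

L[3][1] = -2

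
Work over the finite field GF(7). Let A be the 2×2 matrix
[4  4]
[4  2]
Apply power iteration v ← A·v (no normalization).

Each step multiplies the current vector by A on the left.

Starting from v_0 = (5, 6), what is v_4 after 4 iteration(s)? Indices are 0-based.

v_4 = (4, 0)

v_0 = (5, 6).
v_1 = A·v_0 = (2, 4).
v_2 = A·v_1 = (3, 2).
v_3 = A·v_2 = (6, 2).
v_4 = A·v_3 = (4, 0).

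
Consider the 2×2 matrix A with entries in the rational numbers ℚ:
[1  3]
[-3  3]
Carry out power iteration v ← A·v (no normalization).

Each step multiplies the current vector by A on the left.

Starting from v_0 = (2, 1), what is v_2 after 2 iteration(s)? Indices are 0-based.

v_0 = (2, 1).
v_1 = A·v_0 = (5, -3).
v_2 = A·v_1 = (-4, -24).

v_2 = (-4, -24)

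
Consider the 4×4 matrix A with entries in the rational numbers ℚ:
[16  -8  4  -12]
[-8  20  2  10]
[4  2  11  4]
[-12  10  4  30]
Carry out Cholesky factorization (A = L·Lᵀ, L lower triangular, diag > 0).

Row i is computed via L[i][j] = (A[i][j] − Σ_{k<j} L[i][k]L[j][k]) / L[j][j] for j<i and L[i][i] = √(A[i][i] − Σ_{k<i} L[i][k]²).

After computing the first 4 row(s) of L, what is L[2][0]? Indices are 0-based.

L[2][0] = 1

Step 1: L[0][0] = √(16) = 4.
  L[1][0] = (-8) / L[0][0] = -2.
Step 2: L[1][1] = √(16) = 4.
  L[2][0] = (4) / L[0][0] = 1.
  L[2][1] = (4) / L[1][1] = 1.
Step 3: L[2][2] = √(9) = 3.
  L[3][0] = (-12) / L[0][0] = -3.
  L[3][1] = (4) / L[1][1] = 1.
  L[3][2] = (6) / L[2][2] = 2.
Step 4: L[3][3] = √(16) = 4.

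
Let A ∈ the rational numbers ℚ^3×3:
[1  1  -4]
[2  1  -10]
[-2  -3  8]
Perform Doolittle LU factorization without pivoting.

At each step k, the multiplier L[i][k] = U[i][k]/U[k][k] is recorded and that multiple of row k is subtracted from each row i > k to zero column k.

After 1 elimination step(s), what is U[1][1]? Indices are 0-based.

[col 0] pivot 1
  R1 -= 2*R0 → (0, -1, -2)  (L[1][0] := 2)
  R2 -= -2*R0 → (0, -1, 0)  (L[2][0] := -2)

U[1][1] = -1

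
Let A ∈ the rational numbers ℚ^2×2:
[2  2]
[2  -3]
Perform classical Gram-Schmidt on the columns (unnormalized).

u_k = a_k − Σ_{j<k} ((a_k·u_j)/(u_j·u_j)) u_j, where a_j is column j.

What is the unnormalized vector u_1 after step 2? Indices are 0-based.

u_1 = (5/2, -5/2)

Step 1: u_0 = a_0 = (2, 2).
Step 2: u_1 = a_1 − (-1/4)·u_0 = (5/2, -5/2).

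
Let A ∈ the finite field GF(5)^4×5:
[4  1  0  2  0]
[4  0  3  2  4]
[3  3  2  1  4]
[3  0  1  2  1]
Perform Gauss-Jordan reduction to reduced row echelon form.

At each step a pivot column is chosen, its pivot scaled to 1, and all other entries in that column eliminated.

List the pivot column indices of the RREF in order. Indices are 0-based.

pivot columns: 0, 1, 3, 4

step 1: normalize row 0 (÷4) = (1, 4, 0, 3, 0)
  row 1: subtract 4×row0 = (0, 4, 3, 0, 4)
  row 2: subtract 3×row0 = (0, 1, 2, 2, 4)
  row 3: subtract 3×row0 = (0, 3, 1, 3, 1)
step 2: normalize row 1 (÷4) = (0, 1, 2, 0, 1)
  row 0: subtract 4×row1 = (1, 0, 2, 3, 1)
  row 2: subtract 1×row1 = (0, 0, 0, 2, 3)
  row 3: subtract 3×row1 = (0, 0, 0, 3, 3)
skip col 2 (zero from row 2)
step 3: normalize row 2 (÷2) = (0, 0, 0, 1, 4)
  row 0: subtract 3×row2 = (1, 0, 2, 0, 4)
  row 3: subtract 3×row2 = (0, 0, 0, 0, 1)
step 4: normalize row 3 (÷1) = (0, 0, 0, 0, 1)
  row 0: subtract 4×row3 = (1, 0, 2, 0, 0)
  row 1: subtract 1×row3 = (0, 1, 2, 0, 0)
  row 2: subtract 4×row3 = (0, 0, 0, 1, 0)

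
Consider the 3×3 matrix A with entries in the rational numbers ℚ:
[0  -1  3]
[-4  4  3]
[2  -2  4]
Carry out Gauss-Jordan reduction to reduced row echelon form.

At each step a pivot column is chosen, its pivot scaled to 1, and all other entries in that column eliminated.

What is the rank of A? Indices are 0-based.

rank = 3

[1] R0 <-> R1
[1] R0 /= -4  ⇒  (1, -1, -3/4)
     R2 -= 2·R0  ⇒  (0, 0, 11/2)
[2] R1 /= -1  ⇒  (0, 1, -3)
     R0 -= -1·R1  ⇒  (1, 0, -15/4)
[3] R2 /= 11/2  ⇒  (0, 0, 1)
     R0 -= -15/4·R2  ⇒  (1, 0, 0)
     R1 -= -3·R2  ⇒  (0, 1, 0)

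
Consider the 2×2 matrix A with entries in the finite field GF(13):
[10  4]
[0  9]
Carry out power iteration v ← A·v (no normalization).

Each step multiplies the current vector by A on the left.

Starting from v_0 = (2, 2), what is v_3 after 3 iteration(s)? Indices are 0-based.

v_3 = (8, 2)

v_0 = (2, 2).
v_1 = A·v_0 = (2, 5).
v_2 = A·v_1 = (1, 6).
v_3 = A·v_2 = (8, 2).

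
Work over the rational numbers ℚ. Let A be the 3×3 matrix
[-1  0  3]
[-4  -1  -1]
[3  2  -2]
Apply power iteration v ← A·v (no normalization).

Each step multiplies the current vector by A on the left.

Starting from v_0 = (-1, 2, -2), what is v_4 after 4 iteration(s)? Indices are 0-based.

v_4 = (419, 242, -593)

v_0 = (-1, 2, -2).
v_1 = A·v_0 = (-5, 4, 5).
v_2 = A·v_1 = (20, 11, -17).
v_3 = A·v_2 = (-71, -74, 116).
v_4 = A·v_3 = (419, 242, -593).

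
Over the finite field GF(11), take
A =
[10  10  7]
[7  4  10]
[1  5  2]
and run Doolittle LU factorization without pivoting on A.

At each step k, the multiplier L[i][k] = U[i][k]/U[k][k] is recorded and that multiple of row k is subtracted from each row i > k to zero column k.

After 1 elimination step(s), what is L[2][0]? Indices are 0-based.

L[2][0] = 10

[col 0] pivot 10
  R1 -= 4*R0 → (0, 8, 4)  (L[1][0] := 4)
  R2 -= 10*R0 → (0, 4, 9)  (L[2][0] := 10)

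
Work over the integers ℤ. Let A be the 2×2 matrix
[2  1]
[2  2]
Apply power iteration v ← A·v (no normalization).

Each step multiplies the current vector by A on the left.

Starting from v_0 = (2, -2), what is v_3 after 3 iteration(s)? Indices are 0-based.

v_3 = (12, 16)

v_0 = (2, -2).
v_1 = A·v_0 = (2, 0).
v_2 = A·v_1 = (4, 4).
v_3 = A·v_2 = (12, 16).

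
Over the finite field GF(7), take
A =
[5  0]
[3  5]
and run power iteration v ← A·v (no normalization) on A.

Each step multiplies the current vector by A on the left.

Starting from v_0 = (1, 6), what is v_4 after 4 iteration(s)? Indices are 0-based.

v_0 = (1, 6).
v_1 = A·v_0 = (5, 5).
v_2 = A·v_1 = (4, 5).
v_3 = A·v_2 = (6, 2).
v_4 = A·v_3 = (2, 0).

v_4 = (2, 0)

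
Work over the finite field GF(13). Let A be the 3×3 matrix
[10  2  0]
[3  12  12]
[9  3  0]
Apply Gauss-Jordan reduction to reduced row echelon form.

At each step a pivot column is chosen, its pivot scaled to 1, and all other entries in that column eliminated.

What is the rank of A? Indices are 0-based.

pivot(0,0)=10: scale R0 → (1, 8, 0)
  clear (1,0): R1 −= (3)R0 → (0, 1, 12)
  clear (2,0): R2 −= (9)R0 → (0, 9, 0)
pivot(1,1)=1: scale R1 → (0, 1, 12)
  clear (0,1): R0 −= (8)R1 → (1, 0, 8)
  clear (2,1): R2 −= (9)R1 → (0, 0, 9)
pivot(2,2)=9: scale R2 → (0, 0, 1)
  clear (0,2): R0 −= (8)R2 → (1, 0, 0)
  clear (1,2): R1 −= (12)R2 → (0, 1, 0)

rank = 3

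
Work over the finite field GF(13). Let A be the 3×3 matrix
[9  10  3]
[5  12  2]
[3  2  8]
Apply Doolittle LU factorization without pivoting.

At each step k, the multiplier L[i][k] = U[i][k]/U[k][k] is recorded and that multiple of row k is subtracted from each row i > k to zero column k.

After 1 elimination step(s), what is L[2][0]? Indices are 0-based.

L[2][0] = 9

k=0: U[0][0]=9
  eliminate (1,0): mult=2, new row 1: (0, 5, 9); set L[1][0]=2
  eliminate (2,0): mult=9, new row 2: (0, 3, 7); set L[2][0]=9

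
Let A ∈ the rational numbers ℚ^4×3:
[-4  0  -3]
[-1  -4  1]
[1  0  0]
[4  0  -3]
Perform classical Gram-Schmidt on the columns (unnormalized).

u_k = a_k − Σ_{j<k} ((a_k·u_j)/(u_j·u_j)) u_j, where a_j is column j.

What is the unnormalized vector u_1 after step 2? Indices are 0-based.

Step 1: u_0 = a_0 = (-4, -1, 1, 4).
Step 2: u_1 = a_1 − (2/17)·u_0 = (8/17, -66/17, -2/17, -8/17).

u_1 = (8/17, -66/17, -2/17, -8/17)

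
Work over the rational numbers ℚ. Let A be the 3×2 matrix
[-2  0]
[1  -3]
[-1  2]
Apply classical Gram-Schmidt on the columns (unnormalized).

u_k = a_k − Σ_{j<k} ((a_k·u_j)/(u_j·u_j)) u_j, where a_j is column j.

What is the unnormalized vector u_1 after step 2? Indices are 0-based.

u_1 = (-5/3, -13/6, 7/6)

Step 1: u_0 = a_0 = (-2, 1, -1).
Step 2: u_1 = a_1 − (-5/6)·u_0 = (-5/3, -13/6, 7/6).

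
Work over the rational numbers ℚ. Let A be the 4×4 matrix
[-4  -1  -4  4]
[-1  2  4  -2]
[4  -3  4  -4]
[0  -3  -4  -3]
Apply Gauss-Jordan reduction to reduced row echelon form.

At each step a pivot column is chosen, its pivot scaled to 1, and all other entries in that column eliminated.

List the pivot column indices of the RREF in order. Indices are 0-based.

pivot(0,0)=-4: scale R0 → (1, 1/4, 1, -1)
  clear (1,0): R1 −= (-1)R0 → (0, 9/4, 5, -3)
  clear (2,0): R2 −= (4)R0 → (0, -4, 0, 0)
pivot(1,1)=9/4: scale R1 → (0, 1, 20/9, -4/3)
  clear (0,1): R0 −= (1/4)R1 → (1, 0, 4/9, -2/3)
  clear (2,1): R2 −= (-4)R1 → (0, 0, 80/9, -16/3)
  clear (3,1): R3 −= (-3)R1 → (0, 0, 8/3, -7)
pivot(2,2)=80/9: scale R2 → (0, 0, 1, -3/5)
  clear (0,2): R0 −= (4/9)R2 → (1, 0, 0, -2/5)
  clear (1,2): R1 −= (20/9)R2 → (0, 1, 0, 0)
  clear (3,2): R3 −= (8/3)R2 → (0, 0, 0, -27/5)
pivot(3,3)=-27/5: scale R3 → (0, 0, 0, 1)
  clear (0,3): R0 −= (-2/5)R3 → (1, 0, 0, 0)
  clear (2,3): R2 −= (-3/5)R3 → (0, 0, 1, 0)

pivot columns: 0, 1, 2, 3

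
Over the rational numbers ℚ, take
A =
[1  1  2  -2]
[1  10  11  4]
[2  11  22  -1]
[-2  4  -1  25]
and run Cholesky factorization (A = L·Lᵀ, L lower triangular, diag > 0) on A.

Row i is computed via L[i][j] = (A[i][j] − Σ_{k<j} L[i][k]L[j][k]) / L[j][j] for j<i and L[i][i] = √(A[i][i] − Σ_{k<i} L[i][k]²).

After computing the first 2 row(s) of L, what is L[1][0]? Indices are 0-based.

L[1][0] = 1

Step 1: L[0][0] = √(1) = 1.
  L[1][0] = (1) / L[0][0] = 1.
Step 2: L[1][1] = √(9) = 3.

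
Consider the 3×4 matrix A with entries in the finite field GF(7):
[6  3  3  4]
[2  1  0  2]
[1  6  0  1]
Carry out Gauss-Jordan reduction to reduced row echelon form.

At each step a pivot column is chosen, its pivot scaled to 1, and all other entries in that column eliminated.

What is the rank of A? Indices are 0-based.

pivot(0,0)=6: scale R0 → (1, 4, 4, 3)
  clear (1,0): R1 −= (2)R0 → (0, 0, 6, 3)
  clear (2,0): R2 −= (1)R0 → (0, 2, 3, 5)
pivot(1,1): swap R1↔R2
pivot(1,1)=2: scale R1 → (0, 1, 5, 6)
  clear (0,1): R0 −= (4)R1 → (1, 0, 5, 0)
pivot(2,2)=6: scale R2 → (0, 0, 1, 4)
  clear (0,2): R0 −= (5)R2 → (1, 0, 0, 1)
  clear (1,2): R1 −= (5)R2 → (0, 1, 0, 0)

rank = 3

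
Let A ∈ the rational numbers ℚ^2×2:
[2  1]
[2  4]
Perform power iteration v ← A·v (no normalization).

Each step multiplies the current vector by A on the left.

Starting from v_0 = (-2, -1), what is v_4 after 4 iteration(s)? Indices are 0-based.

v_0 = (-2, -1).
v_1 = A·v_0 = (-5, -8).
v_2 = A·v_1 = (-18, -42).
v_3 = A·v_2 = (-78, -204).
v_4 = A·v_3 = (-360, -972).

v_4 = (-360, -972)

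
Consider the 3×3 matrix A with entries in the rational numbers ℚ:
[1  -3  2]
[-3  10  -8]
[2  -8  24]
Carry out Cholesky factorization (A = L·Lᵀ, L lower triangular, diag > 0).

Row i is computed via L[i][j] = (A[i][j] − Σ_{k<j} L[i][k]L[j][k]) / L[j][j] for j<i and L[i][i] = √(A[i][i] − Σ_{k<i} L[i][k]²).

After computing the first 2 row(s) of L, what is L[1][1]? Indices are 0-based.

L[1][1] = 1

Step 1: L[0][0] = √(1) = 1.
  L[1][0] = (-3) / L[0][0] = -3.
Step 2: L[1][1] = √(1) = 1.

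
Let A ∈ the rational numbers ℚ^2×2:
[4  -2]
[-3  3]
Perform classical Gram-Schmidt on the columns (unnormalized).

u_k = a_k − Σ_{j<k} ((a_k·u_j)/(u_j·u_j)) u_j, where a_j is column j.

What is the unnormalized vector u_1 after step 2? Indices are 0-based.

u_1 = (18/25, 24/25)

Step 1: u_0 = a_0 = (4, -3).
Step 2: u_1 = a_1 − (-17/25)·u_0 = (18/25, 24/25).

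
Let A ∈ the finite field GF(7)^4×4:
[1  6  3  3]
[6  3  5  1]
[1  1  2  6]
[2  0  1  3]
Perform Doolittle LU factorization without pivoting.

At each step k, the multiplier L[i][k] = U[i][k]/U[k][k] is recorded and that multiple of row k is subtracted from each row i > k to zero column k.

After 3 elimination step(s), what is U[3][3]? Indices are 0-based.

[col 0] pivot 1
  R1 -= 6*R0 → (0, 2, 1, 4)  (L[1][0] := 6)
  R2 -= 1*R0 → (0, 2, 6, 3)  (L[2][0] := 1)
  R3 -= 2*R0 → (0, 2, 2, 4)  (L[3][0] := 2)
[col 1] pivot 2
  R2 -= 1*R1 → (0, 0, 5, 6)  (L[2][1] := 1)
  R3 -= 1*R1 → (0, 0, 1, 0)  (L[3][1] := 1)
[col 2] pivot 5
  R3 -= 3*R2 → (0, 0, 0, 3)  (L[3][2] := 3)

U[3][3] = 3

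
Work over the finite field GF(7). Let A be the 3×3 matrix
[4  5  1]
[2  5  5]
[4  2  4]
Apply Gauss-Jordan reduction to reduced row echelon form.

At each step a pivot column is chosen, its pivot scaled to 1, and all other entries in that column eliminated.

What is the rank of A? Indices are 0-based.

rank = 2

step 1: normalize row 0 (÷4) = (1, 3, 2)
  row 1: subtract 2×row0 = (0, 6, 1)
  row 2: subtract 4×row0 = (0, 4, 3)
step 2: normalize row 1 (÷6) = (0, 1, 6)
  row 0: subtract 3×row1 = (1, 0, 5)
  row 2: subtract 4×row1 = (0, 0, 0)
skip col 2 (zero from row 2)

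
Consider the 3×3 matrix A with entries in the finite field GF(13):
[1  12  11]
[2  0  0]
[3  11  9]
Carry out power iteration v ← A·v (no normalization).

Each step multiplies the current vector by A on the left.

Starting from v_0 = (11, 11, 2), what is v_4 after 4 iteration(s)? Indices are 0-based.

v_0 = (11, 11, 2).
v_1 = A·v_0 = (9, 9, 3).
v_2 = A·v_1 = (7, 5, 10).
v_3 = A·v_2 = (8, 1, 10).
v_4 = A·v_3 = (0, 3, 8).

v_4 = (0, 3, 8)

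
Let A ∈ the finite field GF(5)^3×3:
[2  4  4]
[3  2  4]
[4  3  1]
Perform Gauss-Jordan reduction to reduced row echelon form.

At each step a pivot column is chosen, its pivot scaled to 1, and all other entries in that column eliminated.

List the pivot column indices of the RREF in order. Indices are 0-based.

pivot columns: 0, 1, 2

pivot(0,0)=2: scale R0 → (1, 2, 2)
  clear (1,0): R1 −= (3)R0 → (0, 1, 3)
  clear (2,0): R2 −= (4)R0 → (0, 0, 3)
pivot(1,1)=1: scale R1 → (0, 1, 3)
  clear (0,1): R0 −= (2)R1 → (1, 0, 1)
pivot(2,2)=3: scale R2 → (0, 0, 1)
  clear (0,2): R0 −= (1)R2 → (1, 0, 0)
  clear (1,2): R1 −= (3)R2 → (0, 1, 0)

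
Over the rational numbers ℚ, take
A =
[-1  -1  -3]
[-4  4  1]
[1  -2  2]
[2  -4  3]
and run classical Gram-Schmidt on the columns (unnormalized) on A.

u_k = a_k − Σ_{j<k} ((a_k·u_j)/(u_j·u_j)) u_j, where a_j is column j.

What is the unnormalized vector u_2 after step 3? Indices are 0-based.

u_2 = (-556/189, 139/63, 298/189, 407/189)

Step 1: u_0 = a_0 = (-1, -4, 1, 2).
Step 2: u_1 = a_1 − (-25/22)·u_0 = (-47/22, -6/11, -19/22, -19/11).
Step 3: u_2 = a_2 − (7/22)·u_0 − (-23/189)·u_1 = (-556/189, 139/63, 298/189, 407/189).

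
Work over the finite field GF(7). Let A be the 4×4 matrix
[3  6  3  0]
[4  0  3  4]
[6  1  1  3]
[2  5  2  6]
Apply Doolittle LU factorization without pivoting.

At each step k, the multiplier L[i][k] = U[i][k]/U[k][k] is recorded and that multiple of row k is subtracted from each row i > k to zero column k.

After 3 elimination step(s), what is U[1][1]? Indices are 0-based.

[col 0] pivot 3
  R1 -= 6*R0 → (0, 6, 6, 4)  (L[1][0] := 6)
  R2 -= 2*R0 → (0, 3, 2, 3)  (L[2][0] := 2)
  R3 -= 3*R0 → (0, 1, 0, 6)  (L[3][0] := 3)
[col 1] pivot 6
  R2 -= 4*R1 → (0, 0, 6, 1)  (L[2][1] := 4)
  R3 -= 6*R1 → (0, 0, 6, 3)  (L[3][1] := 6)
[col 2] pivot 6
  R3 -= 1*R2 → (0, 0, 0, 2)  (L[3][2] := 1)

U[1][1] = 6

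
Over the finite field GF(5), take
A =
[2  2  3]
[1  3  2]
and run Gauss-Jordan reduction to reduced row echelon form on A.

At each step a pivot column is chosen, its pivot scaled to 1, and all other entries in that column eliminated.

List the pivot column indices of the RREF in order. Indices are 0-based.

[1] R0 /= 2  ⇒  (1, 1, 4)
     R1 -= 1·R0  ⇒  (0, 2, 3)
[2] R1 /= 2  ⇒  (0, 1, 4)
     R0 -= 1·R1  ⇒  (1, 0, 0)

pivot columns: 0, 1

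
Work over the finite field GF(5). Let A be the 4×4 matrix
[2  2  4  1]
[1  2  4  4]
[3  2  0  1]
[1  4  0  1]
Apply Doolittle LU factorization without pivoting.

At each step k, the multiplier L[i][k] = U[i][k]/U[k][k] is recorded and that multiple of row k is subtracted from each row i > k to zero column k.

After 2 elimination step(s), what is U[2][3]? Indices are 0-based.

k=0: U[0][0]=2
  eliminate (1,0): mult=3, new row 1: (0, 1, 2, 1); set L[1][0]=3
  eliminate (2,0): mult=4, new row 2: (0, 4, 4, 2); set L[2][0]=4
  eliminate (3,0): mult=3, new row 3: (0, 3, 3, 3); set L[3][0]=3
k=1: U[1][1]=1
  eliminate (2,1): mult=4, new row 2: (0, 0, 1, 3); set L[2][1]=4
  eliminate (3,1): mult=3, new row 3: (0, 0, 2, 0); set L[3][1]=3

U[2][3] = 3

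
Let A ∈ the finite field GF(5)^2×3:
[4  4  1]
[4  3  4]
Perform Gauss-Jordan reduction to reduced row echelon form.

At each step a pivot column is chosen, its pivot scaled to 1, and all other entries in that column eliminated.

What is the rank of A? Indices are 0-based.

rank = 2

pivot(0,0)=4: scale R0 → (1, 1, 4)
  clear (1,0): R1 −= (4)R0 → (0, 4, 3)
pivot(1,1)=4: scale R1 → (0, 1, 2)
  clear (0,1): R0 −= (1)R1 → (1, 0, 2)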